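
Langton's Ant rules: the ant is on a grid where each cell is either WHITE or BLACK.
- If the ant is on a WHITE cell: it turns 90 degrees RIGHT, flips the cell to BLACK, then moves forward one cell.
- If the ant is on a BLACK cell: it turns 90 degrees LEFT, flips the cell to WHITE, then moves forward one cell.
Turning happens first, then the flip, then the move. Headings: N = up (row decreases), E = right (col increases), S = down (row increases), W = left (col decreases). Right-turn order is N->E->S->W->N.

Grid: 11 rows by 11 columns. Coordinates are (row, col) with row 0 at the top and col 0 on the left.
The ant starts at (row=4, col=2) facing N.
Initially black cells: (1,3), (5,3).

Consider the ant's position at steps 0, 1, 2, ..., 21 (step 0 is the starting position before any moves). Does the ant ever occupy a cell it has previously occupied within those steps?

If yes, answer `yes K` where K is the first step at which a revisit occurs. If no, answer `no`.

Answer: yes 6

Derivation:
Step 1: on WHITE (4,2): turn R to E, flip to black, move to (4,3). |black|=3 — new cell
Step 2: on WHITE (4,3): turn R to S, flip to black, move to (5,3). |black|=4 — new cell
Step 3: on BLACK (5,3): turn L to E, flip to white, move to (5,4). |black|=3 — new cell
Step 4: on WHITE (5,4): turn R to S, flip to black, move to (6,4). |black|=4 — new cell
Step 5: on WHITE (6,4): turn R to W, flip to black, move to (6,3). |black|=5 — new cell
Step 6: on WHITE (6,3): turn R to N, flip to black, move to (5,3). |black|=6 — REVISIT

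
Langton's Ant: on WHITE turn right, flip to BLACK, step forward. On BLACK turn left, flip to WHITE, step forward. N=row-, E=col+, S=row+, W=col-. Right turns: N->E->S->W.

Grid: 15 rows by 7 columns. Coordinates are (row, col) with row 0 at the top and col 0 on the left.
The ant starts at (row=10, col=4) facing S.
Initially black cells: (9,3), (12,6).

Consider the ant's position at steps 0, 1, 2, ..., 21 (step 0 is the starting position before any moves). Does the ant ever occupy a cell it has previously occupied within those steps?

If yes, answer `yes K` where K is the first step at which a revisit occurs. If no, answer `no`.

Step 1: on WHITE (10,4): turn R to W, flip to black, move to (10,3). |black|=3 — new cell
Step 2: on WHITE (10,3): turn R to N, flip to black, move to (9,3). |black|=4 — new cell
Step 3: on BLACK (9,3): turn L to W, flip to white, move to (9,2). |black|=3 — new cell
Step 4: on WHITE (9,2): turn R to N, flip to black, move to (8,2). |black|=4 — new cell
Step 5: on WHITE (8,2): turn R to E, flip to black, move to (8,3). |black|=5 — new cell
Step 6: on WHITE (8,3): turn R to S, flip to black, move to (9,3). |black|=6 — REVISIT

Answer: yes 6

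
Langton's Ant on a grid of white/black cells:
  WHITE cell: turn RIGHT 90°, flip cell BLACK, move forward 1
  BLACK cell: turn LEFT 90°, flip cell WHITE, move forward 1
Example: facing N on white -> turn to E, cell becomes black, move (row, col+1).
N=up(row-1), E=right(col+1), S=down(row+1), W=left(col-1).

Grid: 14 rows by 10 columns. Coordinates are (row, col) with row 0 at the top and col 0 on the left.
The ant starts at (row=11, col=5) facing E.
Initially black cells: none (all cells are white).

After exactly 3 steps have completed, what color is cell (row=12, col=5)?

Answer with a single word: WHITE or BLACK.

Answer: BLACK

Derivation:
Step 1: on WHITE (11,5): turn R to S, flip to black, move to (12,5). |black|=1
Step 2: on WHITE (12,5): turn R to W, flip to black, move to (12,4). |black|=2
Step 3: on WHITE (12,4): turn R to N, flip to black, move to (11,4). |black|=3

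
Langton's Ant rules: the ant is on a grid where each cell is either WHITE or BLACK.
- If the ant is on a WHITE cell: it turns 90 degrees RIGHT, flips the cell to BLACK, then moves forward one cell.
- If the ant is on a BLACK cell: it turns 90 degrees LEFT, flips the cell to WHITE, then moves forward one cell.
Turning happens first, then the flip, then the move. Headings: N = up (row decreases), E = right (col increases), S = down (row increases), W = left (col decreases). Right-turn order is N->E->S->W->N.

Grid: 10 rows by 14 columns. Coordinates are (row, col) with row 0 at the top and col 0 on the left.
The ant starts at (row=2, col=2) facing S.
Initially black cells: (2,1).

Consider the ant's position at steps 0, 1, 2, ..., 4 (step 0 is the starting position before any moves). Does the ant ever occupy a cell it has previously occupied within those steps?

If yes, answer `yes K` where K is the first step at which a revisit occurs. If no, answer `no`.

Answer: no

Derivation:
Step 1: on WHITE (2,2): turn R to W, flip to black, move to (2,1). |black|=2 — new cell
Step 2: on BLACK (2,1): turn L to S, flip to white, move to (3,1). |black|=1 — new cell
Step 3: on WHITE (3,1): turn R to W, flip to black, move to (3,0). |black|=2 — new cell
Step 4: on WHITE (3,0): turn R to N, flip to black, move to (2,0). |black|=3 — new cell
No revisit within 4 steps.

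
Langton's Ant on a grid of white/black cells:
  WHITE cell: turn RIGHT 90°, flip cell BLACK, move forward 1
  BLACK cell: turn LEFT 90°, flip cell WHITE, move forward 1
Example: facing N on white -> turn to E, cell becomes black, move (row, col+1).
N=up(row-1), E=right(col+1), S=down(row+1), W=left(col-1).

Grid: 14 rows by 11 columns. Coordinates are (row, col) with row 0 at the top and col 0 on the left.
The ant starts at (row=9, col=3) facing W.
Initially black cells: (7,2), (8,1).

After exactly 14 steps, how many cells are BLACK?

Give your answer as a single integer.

Step 1: on WHITE (9,3): turn R to N, flip to black, move to (8,3). |black|=3
Step 2: on WHITE (8,3): turn R to E, flip to black, move to (8,4). |black|=4
Step 3: on WHITE (8,4): turn R to S, flip to black, move to (9,4). |black|=5
Step 4: on WHITE (9,4): turn R to W, flip to black, move to (9,3). |black|=6
Step 5: on BLACK (9,3): turn L to S, flip to white, move to (10,3). |black|=5
Step 6: on WHITE (10,3): turn R to W, flip to black, move to (10,2). |black|=6
Step 7: on WHITE (10,2): turn R to N, flip to black, move to (9,2). |black|=7
Step 8: on WHITE (9,2): turn R to E, flip to black, move to (9,3). |black|=8
Step 9: on WHITE (9,3): turn R to S, flip to black, move to (10,3). |black|=9
Step 10: on BLACK (10,3): turn L to E, flip to white, move to (10,4). |black|=8
Step 11: on WHITE (10,4): turn R to S, flip to black, move to (11,4). |black|=9
Step 12: on WHITE (11,4): turn R to W, flip to black, move to (11,3). |black|=10
Step 13: on WHITE (11,3): turn R to N, flip to black, move to (10,3). |black|=11
Step 14: on WHITE (10,3): turn R to E, flip to black, move to (10,4). |black|=12

Answer: 12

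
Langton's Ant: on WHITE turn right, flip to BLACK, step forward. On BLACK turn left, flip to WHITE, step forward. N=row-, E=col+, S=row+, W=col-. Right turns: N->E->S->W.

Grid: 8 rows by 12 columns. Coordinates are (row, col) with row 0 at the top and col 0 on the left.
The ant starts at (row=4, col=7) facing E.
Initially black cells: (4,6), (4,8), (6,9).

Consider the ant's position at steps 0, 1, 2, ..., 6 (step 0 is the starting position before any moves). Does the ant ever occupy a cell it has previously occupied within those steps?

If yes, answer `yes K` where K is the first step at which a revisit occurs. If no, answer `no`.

Answer: no

Derivation:
Step 1: on WHITE (4,7): turn R to S, flip to black, move to (5,7). |black|=4 — new cell
Step 2: on WHITE (5,7): turn R to W, flip to black, move to (5,6). |black|=5 — new cell
Step 3: on WHITE (5,6): turn R to N, flip to black, move to (4,6). |black|=6 — new cell
Step 4: on BLACK (4,6): turn L to W, flip to white, move to (4,5). |black|=5 — new cell
Step 5: on WHITE (4,5): turn R to N, flip to black, move to (3,5). |black|=6 — new cell
Step 6: on WHITE (3,5): turn R to E, flip to black, move to (3,6). |black|=7 — new cell
No revisit within 6 steps.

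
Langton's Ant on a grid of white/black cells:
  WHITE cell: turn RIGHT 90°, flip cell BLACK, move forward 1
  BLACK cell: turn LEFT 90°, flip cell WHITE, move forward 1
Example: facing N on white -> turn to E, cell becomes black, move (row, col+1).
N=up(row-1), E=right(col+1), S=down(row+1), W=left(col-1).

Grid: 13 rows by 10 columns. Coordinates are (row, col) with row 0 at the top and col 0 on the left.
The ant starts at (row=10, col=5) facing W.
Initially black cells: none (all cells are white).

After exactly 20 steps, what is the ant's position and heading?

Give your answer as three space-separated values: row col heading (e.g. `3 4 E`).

Step 1: on WHITE (10,5): turn R to N, flip to black, move to (9,5). |black|=1
Step 2: on WHITE (9,5): turn R to E, flip to black, move to (9,6). |black|=2
Step 3: on WHITE (9,6): turn R to S, flip to black, move to (10,6). |black|=3
Step 4: on WHITE (10,6): turn R to W, flip to black, move to (10,5). |black|=4
Step 5: on BLACK (10,5): turn L to S, flip to white, move to (11,5). |black|=3
Step 6: on WHITE (11,5): turn R to W, flip to black, move to (11,4). |black|=4
Step 7: on WHITE (11,4): turn R to N, flip to black, move to (10,4). |black|=5
Step 8: on WHITE (10,4): turn R to E, flip to black, move to (10,5). |black|=6
Step 9: on WHITE (10,5): turn R to S, flip to black, move to (11,5). |black|=7
Step 10: on BLACK (11,5): turn L to E, flip to white, move to (11,6). |black|=6
Step 11: on WHITE (11,6): turn R to S, flip to black, move to (12,6). |black|=7
Step 12: on WHITE (12,6): turn R to W, flip to black, move to (12,5). |black|=8
Step 13: on WHITE (12,5): turn R to N, flip to black, move to (11,5). |black|=9
Step 14: on WHITE (11,5): turn R to E, flip to black, move to (11,6). |black|=10
Step 15: on BLACK (11,6): turn L to N, flip to white, move to (10,6). |black|=9
Step 16: on BLACK (10,6): turn L to W, flip to white, move to (10,5). |black|=8
Step 17: on BLACK (10,5): turn L to S, flip to white, move to (11,5). |black|=7
Step 18: on BLACK (11,5): turn L to E, flip to white, move to (11,6). |black|=6
Step 19: on WHITE (11,6): turn R to S, flip to black, move to (12,6). |black|=7
Step 20: on BLACK (12,6): turn L to E, flip to white, move to (12,7). |black|=6

Answer: 12 7 E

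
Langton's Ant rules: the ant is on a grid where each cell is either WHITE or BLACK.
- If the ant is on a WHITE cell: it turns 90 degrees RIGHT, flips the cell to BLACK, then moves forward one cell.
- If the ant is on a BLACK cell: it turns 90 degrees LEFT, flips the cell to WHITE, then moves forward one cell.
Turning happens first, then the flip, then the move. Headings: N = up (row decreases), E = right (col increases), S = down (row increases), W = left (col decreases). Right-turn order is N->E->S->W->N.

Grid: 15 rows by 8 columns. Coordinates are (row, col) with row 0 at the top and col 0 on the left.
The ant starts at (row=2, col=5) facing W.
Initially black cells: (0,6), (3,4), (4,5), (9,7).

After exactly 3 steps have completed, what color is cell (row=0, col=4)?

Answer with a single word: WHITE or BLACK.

Step 1: on WHITE (2,5): turn R to N, flip to black, move to (1,5). |black|=5
Step 2: on WHITE (1,5): turn R to E, flip to black, move to (1,6). |black|=6
Step 3: on WHITE (1,6): turn R to S, flip to black, move to (2,6). |black|=7

Answer: WHITE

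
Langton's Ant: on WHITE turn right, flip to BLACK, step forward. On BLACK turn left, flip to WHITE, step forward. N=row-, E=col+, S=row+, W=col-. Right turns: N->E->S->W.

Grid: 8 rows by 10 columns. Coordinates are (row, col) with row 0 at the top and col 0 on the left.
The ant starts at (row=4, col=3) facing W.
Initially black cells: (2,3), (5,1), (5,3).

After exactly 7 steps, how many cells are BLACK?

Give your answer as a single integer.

Step 1: on WHITE (4,3): turn R to N, flip to black, move to (3,3). |black|=4
Step 2: on WHITE (3,3): turn R to E, flip to black, move to (3,4). |black|=5
Step 3: on WHITE (3,4): turn R to S, flip to black, move to (4,4). |black|=6
Step 4: on WHITE (4,4): turn R to W, flip to black, move to (4,3). |black|=7
Step 5: on BLACK (4,3): turn L to S, flip to white, move to (5,3). |black|=6
Step 6: on BLACK (5,3): turn L to E, flip to white, move to (5,4). |black|=5
Step 7: on WHITE (5,4): turn R to S, flip to black, move to (6,4). |black|=6

Answer: 6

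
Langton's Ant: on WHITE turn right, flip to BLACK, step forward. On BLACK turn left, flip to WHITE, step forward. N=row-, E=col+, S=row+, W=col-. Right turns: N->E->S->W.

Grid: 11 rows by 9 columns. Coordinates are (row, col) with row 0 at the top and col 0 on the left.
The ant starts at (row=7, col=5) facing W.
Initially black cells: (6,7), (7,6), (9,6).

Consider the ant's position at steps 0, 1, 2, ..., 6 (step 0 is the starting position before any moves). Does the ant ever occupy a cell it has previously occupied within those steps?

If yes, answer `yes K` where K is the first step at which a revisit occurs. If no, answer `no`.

Step 1: on WHITE (7,5): turn R to N, flip to black, move to (6,5). |black|=4 — new cell
Step 2: on WHITE (6,5): turn R to E, flip to black, move to (6,6). |black|=5 — new cell
Step 3: on WHITE (6,6): turn R to S, flip to black, move to (7,6). |black|=6 — new cell
Step 4: on BLACK (7,6): turn L to E, flip to white, move to (7,7). |black|=5 — new cell
Step 5: on WHITE (7,7): turn R to S, flip to black, move to (8,7). |black|=6 — new cell
Step 6: on WHITE (8,7): turn R to W, flip to black, move to (8,6). |black|=7 — new cell
No revisit within 6 steps.

Answer: no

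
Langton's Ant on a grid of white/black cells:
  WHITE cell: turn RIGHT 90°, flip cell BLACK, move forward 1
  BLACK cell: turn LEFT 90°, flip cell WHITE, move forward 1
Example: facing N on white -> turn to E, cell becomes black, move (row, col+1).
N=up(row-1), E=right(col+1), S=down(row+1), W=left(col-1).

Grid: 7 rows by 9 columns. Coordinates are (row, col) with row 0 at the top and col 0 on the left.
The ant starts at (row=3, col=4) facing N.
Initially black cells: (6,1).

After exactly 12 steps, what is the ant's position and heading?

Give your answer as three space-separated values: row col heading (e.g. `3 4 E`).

Step 1: on WHITE (3,4): turn R to E, flip to black, move to (3,5). |black|=2
Step 2: on WHITE (3,5): turn R to S, flip to black, move to (4,5). |black|=3
Step 3: on WHITE (4,5): turn R to W, flip to black, move to (4,4). |black|=4
Step 4: on WHITE (4,4): turn R to N, flip to black, move to (3,4). |black|=5
Step 5: on BLACK (3,4): turn L to W, flip to white, move to (3,3). |black|=4
Step 6: on WHITE (3,3): turn R to N, flip to black, move to (2,3). |black|=5
Step 7: on WHITE (2,3): turn R to E, flip to black, move to (2,4). |black|=6
Step 8: on WHITE (2,4): turn R to S, flip to black, move to (3,4). |black|=7
Step 9: on WHITE (3,4): turn R to W, flip to black, move to (3,3). |black|=8
Step 10: on BLACK (3,3): turn L to S, flip to white, move to (4,3). |black|=7
Step 11: on WHITE (4,3): turn R to W, flip to black, move to (4,2). |black|=8
Step 12: on WHITE (4,2): turn R to N, flip to black, move to (3,2). |black|=9

Answer: 3 2 N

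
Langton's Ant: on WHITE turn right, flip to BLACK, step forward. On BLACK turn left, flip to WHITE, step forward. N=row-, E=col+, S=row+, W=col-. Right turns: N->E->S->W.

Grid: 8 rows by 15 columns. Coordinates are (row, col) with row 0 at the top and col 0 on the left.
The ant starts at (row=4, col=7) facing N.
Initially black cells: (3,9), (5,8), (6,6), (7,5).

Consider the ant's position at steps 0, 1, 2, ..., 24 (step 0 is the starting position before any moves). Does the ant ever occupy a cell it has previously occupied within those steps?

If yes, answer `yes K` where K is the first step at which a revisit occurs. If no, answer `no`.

Step 1: on WHITE (4,7): turn R to E, flip to black, move to (4,8). |black|=5 — new cell
Step 2: on WHITE (4,8): turn R to S, flip to black, move to (5,8). |black|=6 — new cell
Step 3: on BLACK (5,8): turn L to E, flip to white, move to (5,9). |black|=5 — new cell
Step 4: on WHITE (5,9): turn R to S, flip to black, move to (6,9). |black|=6 — new cell
Step 5: on WHITE (6,9): turn R to W, flip to black, move to (6,8). |black|=7 — new cell
Step 6: on WHITE (6,8): turn R to N, flip to black, move to (5,8). |black|=8 — REVISIT

Answer: yes 6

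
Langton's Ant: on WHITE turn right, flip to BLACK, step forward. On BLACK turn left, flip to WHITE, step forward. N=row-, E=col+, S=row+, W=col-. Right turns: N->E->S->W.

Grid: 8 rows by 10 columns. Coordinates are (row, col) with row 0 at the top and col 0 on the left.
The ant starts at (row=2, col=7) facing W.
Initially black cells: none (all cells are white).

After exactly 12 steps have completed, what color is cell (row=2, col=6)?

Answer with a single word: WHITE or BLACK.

Step 1: on WHITE (2,7): turn R to N, flip to black, move to (1,7). |black|=1
Step 2: on WHITE (1,7): turn R to E, flip to black, move to (1,8). |black|=2
Step 3: on WHITE (1,8): turn R to S, flip to black, move to (2,8). |black|=3
Step 4: on WHITE (2,8): turn R to W, flip to black, move to (2,7). |black|=4
Step 5: on BLACK (2,7): turn L to S, flip to white, move to (3,7). |black|=3
Step 6: on WHITE (3,7): turn R to W, flip to black, move to (3,6). |black|=4
Step 7: on WHITE (3,6): turn R to N, flip to black, move to (2,6). |black|=5
Step 8: on WHITE (2,6): turn R to E, flip to black, move to (2,7). |black|=6
Step 9: on WHITE (2,7): turn R to S, flip to black, move to (3,7). |black|=7
Step 10: on BLACK (3,7): turn L to E, flip to white, move to (3,8). |black|=6
Step 11: on WHITE (3,8): turn R to S, flip to black, move to (4,8). |black|=7
Step 12: on WHITE (4,8): turn R to W, flip to black, move to (4,7). |black|=8

Answer: BLACK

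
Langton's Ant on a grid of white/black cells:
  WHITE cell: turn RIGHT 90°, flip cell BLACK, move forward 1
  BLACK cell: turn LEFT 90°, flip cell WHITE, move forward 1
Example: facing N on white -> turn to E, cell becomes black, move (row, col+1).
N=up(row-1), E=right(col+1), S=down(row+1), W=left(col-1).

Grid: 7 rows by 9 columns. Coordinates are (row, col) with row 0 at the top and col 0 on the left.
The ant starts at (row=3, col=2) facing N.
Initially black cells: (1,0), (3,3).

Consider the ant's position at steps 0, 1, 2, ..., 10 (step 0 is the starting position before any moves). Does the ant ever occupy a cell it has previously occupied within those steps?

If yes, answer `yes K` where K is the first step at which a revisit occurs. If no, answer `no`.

Answer: yes 5

Derivation:
Step 1: on WHITE (3,2): turn R to E, flip to black, move to (3,3). |black|=3 — new cell
Step 2: on BLACK (3,3): turn L to N, flip to white, move to (2,3). |black|=2 — new cell
Step 3: on WHITE (2,3): turn R to E, flip to black, move to (2,4). |black|=3 — new cell
Step 4: on WHITE (2,4): turn R to S, flip to black, move to (3,4). |black|=4 — new cell
Step 5: on WHITE (3,4): turn R to W, flip to black, move to (3,3). |black|=5 — REVISIT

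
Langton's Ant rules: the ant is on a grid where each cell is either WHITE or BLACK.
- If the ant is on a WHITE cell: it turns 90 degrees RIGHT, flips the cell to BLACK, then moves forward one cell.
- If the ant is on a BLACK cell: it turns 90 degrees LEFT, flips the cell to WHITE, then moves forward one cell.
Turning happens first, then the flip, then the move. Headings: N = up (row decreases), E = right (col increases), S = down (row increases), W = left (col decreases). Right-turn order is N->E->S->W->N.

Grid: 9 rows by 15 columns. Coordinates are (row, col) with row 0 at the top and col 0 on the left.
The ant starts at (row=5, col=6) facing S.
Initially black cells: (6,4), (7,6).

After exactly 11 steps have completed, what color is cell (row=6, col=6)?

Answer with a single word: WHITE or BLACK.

Step 1: on WHITE (5,6): turn R to W, flip to black, move to (5,5). |black|=3
Step 2: on WHITE (5,5): turn R to N, flip to black, move to (4,5). |black|=4
Step 3: on WHITE (4,5): turn R to E, flip to black, move to (4,6). |black|=5
Step 4: on WHITE (4,6): turn R to S, flip to black, move to (5,6). |black|=6
Step 5: on BLACK (5,6): turn L to E, flip to white, move to (5,7). |black|=5
Step 6: on WHITE (5,7): turn R to S, flip to black, move to (6,7). |black|=6
Step 7: on WHITE (6,7): turn R to W, flip to black, move to (6,6). |black|=7
Step 8: on WHITE (6,6): turn R to N, flip to black, move to (5,6). |black|=8
Step 9: on WHITE (5,6): turn R to E, flip to black, move to (5,7). |black|=9
Step 10: on BLACK (5,7): turn L to N, flip to white, move to (4,7). |black|=8
Step 11: on WHITE (4,7): turn R to E, flip to black, move to (4,8). |black|=9

Answer: BLACK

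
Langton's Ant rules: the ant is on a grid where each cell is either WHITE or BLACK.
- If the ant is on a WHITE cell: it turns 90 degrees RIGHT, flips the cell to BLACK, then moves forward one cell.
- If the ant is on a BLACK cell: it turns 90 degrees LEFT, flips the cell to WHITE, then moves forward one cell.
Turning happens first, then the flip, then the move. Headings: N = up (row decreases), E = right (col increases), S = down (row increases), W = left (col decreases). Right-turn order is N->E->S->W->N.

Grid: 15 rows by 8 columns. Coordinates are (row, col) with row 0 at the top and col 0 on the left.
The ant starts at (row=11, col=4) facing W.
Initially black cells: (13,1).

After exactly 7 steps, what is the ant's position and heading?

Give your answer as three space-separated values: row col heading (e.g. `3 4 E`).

Answer: 11 3 N

Derivation:
Step 1: on WHITE (11,4): turn R to N, flip to black, move to (10,4). |black|=2
Step 2: on WHITE (10,4): turn R to E, flip to black, move to (10,5). |black|=3
Step 3: on WHITE (10,5): turn R to S, flip to black, move to (11,5). |black|=4
Step 4: on WHITE (11,5): turn R to W, flip to black, move to (11,4). |black|=5
Step 5: on BLACK (11,4): turn L to S, flip to white, move to (12,4). |black|=4
Step 6: on WHITE (12,4): turn R to W, flip to black, move to (12,3). |black|=5
Step 7: on WHITE (12,3): turn R to N, flip to black, move to (11,3). |black|=6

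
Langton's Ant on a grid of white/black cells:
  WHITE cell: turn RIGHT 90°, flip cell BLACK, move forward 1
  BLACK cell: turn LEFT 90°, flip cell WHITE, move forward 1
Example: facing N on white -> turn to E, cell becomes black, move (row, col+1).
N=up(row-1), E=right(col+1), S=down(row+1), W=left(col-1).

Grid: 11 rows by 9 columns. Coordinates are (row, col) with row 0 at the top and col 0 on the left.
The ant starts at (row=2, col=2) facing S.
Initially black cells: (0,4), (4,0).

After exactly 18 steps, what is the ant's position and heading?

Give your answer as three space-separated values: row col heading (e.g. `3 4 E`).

Answer: 1 3 N

Derivation:
Step 1: on WHITE (2,2): turn R to W, flip to black, move to (2,1). |black|=3
Step 2: on WHITE (2,1): turn R to N, flip to black, move to (1,1). |black|=4
Step 3: on WHITE (1,1): turn R to E, flip to black, move to (1,2). |black|=5
Step 4: on WHITE (1,2): turn R to S, flip to black, move to (2,2). |black|=6
Step 5: on BLACK (2,2): turn L to E, flip to white, move to (2,3). |black|=5
Step 6: on WHITE (2,3): turn R to S, flip to black, move to (3,3). |black|=6
Step 7: on WHITE (3,3): turn R to W, flip to black, move to (3,2). |black|=7
Step 8: on WHITE (3,2): turn R to N, flip to black, move to (2,2). |black|=8
Step 9: on WHITE (2,2): turn R to E, flip to black, move to (2,3). |black|=9
Step 10: on BLACK (2,3): turn L to N, flip to white, move to (1,3). |black|=8
Step 11: on WHITE (1,3): turn R to E, flip to black, move to (1,4). |black|=9
Step 12: on WHITE (1,4): turn R to S, flip to black, move to (2,4). |black|=10
Step 13: on WHITE (2,4): turn R to W, flip to black, move to (2,3). |black|=11
Step 14: on WHITE (2,3): turn R to N, flip to black, move to (1,3). |black|=12
Step 15: on BLACK (1,3): turn L to W, flip to white, move to (1,2). |black|=11
Step 16: on BLACK (1,2): turn L to S, flip to white, move to (2,2). |black|=10
Step 17: on BLACK (2,2): turn L to E, flip to white, move to (2,3). |black|=9
Step 18: on BLACK (2,3): turn L to N, flip to white, move to (1,3). |black|=8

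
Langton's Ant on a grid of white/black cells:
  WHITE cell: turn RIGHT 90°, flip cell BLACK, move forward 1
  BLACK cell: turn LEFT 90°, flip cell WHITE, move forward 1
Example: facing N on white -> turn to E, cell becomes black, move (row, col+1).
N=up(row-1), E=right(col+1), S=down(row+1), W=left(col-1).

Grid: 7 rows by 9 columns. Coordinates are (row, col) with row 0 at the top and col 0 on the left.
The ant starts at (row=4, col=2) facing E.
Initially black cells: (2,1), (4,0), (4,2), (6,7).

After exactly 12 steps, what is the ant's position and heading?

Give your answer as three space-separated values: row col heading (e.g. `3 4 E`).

Step 1: on BLACK (4,2): turn L to N, flip to white, move to (3,2). |black|=3
Step 2: on WHITE (3,2): turn R to E, flip to black, move to (3,3). |black|=4
Step 3: on WHITE (3,3): turn R to S, flip to black, move to (4,3). |black|=5
Step 4: on WHITE (4,3): turn R to W, flip to black, move to (4,2). |black|=6
Step 5: on WHITE (4,2): turn R to N, flip to black, move to (3,2). |black|=7
Step 6: on BLACK (3,2): turn L to W, flip to white, move to (3,1). |black|=6
Step 7: on WHITE (3,1): turn R to N, flip to black, move to (2,1). |black|=7
Step 8: on BLACK (2,1): turn L to W, flip to white, move to (2,0). |black|=6
Step 9: on WHITE (2,0): turn R to N, flip to black, move to (1,0). |black|=7
Step 10: on WHITE (1,0): turn R to E, flip to black, move to (1,1). |black|=8
Step 11: on WHITE (1,1): turn R to S, flip to black, move to (2,1). |black|=9
Step 12: on WHITE (2,1): turn R to W, flip to black, move to (2,0). |black|=10

Answer: 2 0 W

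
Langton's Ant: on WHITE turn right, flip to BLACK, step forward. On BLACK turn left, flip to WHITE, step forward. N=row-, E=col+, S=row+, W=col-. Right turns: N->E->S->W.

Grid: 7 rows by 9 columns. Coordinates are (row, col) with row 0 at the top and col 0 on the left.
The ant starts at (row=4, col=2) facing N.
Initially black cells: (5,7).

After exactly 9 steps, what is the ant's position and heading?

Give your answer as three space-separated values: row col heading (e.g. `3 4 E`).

Answer: 4 1 W

Derivation:
Step 1: on WHITE (4,2): turn R to E, flip to black, move to (4,3). |black|=2
Step 2: on WHITE (4,3): turn R to S, flip to black, move to (5,3). |black|=3
Step 3: on WHITE (5,3): turn R to W, flip to black, move to (5,2). |black|=4
Step 4: on WHITE (5,2): turn R to N, flip to black, move to (4,2). |black|=5
Step 5: on BLACK (4,2): turn L to W, flip to white, move to (4,1). |black|=4
Step 6: on WHITE (4,1): turn R to N, flip to black, move to (3,1). |black|=5
Step 7: on WHITE (3,1): turn R to E, flip to black, move to (3,2). |black|=6
Step 8: on WHITE (3,2): turn R to S, flip to black, move to (4,2). |black|=7
Step 9: on WHITE (4,2): turn R to W, flip to black, move to (4,1). |black|=8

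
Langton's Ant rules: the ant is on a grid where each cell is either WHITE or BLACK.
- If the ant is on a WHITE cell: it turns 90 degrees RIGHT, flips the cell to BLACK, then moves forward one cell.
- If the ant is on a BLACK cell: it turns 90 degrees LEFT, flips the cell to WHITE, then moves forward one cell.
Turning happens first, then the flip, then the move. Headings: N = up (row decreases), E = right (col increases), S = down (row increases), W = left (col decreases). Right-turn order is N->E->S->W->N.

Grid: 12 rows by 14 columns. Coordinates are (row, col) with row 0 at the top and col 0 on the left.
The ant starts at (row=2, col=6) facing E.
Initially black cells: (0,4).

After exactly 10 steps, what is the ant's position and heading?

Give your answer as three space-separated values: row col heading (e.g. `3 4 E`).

Answer: 1 5 W

Derivation:
Step 1: on WHITE (2,6): turn R to S, flip to black, move to (3,6). |black|=2
Step 2: on WHITE (3,6): turn R to W, flip to black, move to (3,5). |black|=3
Step 3: on WHITE (3,5): turn R to N, flip to black, move to (2,5). |black|=4
Step 4: on WHITE (2,5): turn R to E, flip to black, move to (2,6). |black|=5
Step 5: on BLACK (2,6): turn L to N, flip to white, move to (1,6). |black|=4
Step 6: on WHITE (1,6): turn R to E, flip to black, move to (1,7). |black|=5
Step 7: on WHITE (1,7): turn R to S, flip to black, move to (2,7). |black|=6
Step 8: on WHITE (2,7): turn R to W, flip to black, move to (2,6). |black|=7
Step 9: on WHITE (2,6): turn R to N, flip to black, move to (1,6). |black|=8
Step 10: on BLACK (1,6): turn L to W, flip to white, move to (1,5). |black|=7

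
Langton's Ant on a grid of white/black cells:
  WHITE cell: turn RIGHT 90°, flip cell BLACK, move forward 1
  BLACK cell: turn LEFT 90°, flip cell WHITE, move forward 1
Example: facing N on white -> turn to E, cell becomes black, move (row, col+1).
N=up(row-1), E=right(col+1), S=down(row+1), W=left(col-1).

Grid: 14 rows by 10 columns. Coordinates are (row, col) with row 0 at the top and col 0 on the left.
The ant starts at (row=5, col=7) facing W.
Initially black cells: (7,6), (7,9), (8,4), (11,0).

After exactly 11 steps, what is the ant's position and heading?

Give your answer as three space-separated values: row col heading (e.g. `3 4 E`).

Step 1: on WHITE (5,7): turn R to N, flip to black, move to (4,7). |black|=5
Step 2: on WHITE (4,7): turn R to E, flip to black, move to (4,8). |black|=6
Step 3: on WHITE (4,8): turn R to S, flip to black, move to (5,8). |black|=7
Step 4: on WHITE (5,8): turn R to W, flip to black, move to (5,7). |black|=8
Step 5: on BLACK (5,7): turn L to S, flip to white, move to (6,7). |black|=7
Step 6: on WHITE (6,7): turn R to W, flip to black, move to (6,6). |black|=8
Step 7: on WHITE (6,6): turn R to N, flip to black, move to (5,6). |black|=9
Step 8: on WHITE (5,6): turn R to E, flip to black, move to (5,7). |black|=10
Step 9: on WHITE (5,7): turn R to S, flip to black, move to (6,7). |black|=11
Step 10: on BLACK (6,7): turn L to E, flip to white, move to (6,8). |black|=10
Step 11: on WHITE (6,8): turn R to S, flip to black, move to (7,8). |black|=11

Answer: 7 8 S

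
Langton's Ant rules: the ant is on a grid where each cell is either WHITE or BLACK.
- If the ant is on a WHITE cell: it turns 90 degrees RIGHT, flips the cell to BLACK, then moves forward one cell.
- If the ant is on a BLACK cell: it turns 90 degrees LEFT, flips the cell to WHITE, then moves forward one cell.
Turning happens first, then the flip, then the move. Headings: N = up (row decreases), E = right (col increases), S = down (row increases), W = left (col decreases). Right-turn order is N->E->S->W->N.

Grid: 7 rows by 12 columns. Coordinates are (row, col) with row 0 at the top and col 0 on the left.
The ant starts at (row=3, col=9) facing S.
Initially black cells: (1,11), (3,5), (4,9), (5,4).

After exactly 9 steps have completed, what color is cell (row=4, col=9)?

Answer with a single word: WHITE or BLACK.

Step 1: on WHITE (3,9): turn R to W, flip to black, move to (3,8). |black|=5
Step 2: on WHITE (3,8): turn R to N, flip to black, move to (2,8). |black|=6
Step 3: on WHITE (2,8): turn R to E, flip to black, move to (2,9). |black|=7
Step 4: on WHITE (2,9): turn R to S, flip to black, move to (3,9). |black|=8
Step 5: on BLACK (3,9): turn L to E, flip to white, move to (3,10). |black|=7
Step 6: on WHITE (3,10): turn R to S, flip to black, move to (4,10). |black|=8
Step 7: on WHITE (4,10): turn R to W, flip to black, move to (4,9). |black|=9
Step 8: on BLACK (4,9): turn L to S, flip to white, move to (5,9). |black|=8
Step 9: on WHITE (5,9): turn R to W, flip to black, move to (5,8). |black|=9

Answer: WHITE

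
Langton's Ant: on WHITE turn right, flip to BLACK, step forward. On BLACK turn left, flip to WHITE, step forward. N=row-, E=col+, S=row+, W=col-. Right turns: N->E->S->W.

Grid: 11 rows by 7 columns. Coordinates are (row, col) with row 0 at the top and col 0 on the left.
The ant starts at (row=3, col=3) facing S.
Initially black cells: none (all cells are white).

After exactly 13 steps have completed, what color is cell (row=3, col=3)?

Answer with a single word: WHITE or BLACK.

Answer: BLACK

Derivation:
Step 1: on WHITE (3,3): turn R to W, flip to black, move to (3,2). |black|=1
Step 2: on WHITE (3,2): turn R to N, flip to black, move to (2,2). |black|=2
Step 3: on WHITE (2,2): turn R to E, flip to black, move to (2,3). |black|=3
Step 4: on WHITE (2,3): turn R to S, flip to black, move to (3,3). |black|=4
Step 5: on BLACK (3,3): turn L to E, flip to white, move to (3,4). |black|=3
Step 6: on WHITE (3,4): turn R to S, flip to black, move to (4,4). |black|=4
Step 7: on WHITE (4,4): turn R to W, flip to black, move to (4,3). |black|=5
Step 8: on WHITE (4,3): turn R to N, flip to black, move to (3,3). |black|=6
Step 9: on WHITE (3,3): turn R to E, flip to black, move to (3,4). |black|=7
Step 10: on BLACK (3,4): turn L to N, flip to white, move to (2,4). |black|=6
Step 11: on WHITE (2,4): turn R to E, flip to black, move to (2,5). |black|=7
Step 12: on WHITE (2,5): turn R to S, flip to black, move to (3,5). |black|=8
Step 13: on WHITE (3,5): turn R to W, flip to black, move to (3,4). |black|=9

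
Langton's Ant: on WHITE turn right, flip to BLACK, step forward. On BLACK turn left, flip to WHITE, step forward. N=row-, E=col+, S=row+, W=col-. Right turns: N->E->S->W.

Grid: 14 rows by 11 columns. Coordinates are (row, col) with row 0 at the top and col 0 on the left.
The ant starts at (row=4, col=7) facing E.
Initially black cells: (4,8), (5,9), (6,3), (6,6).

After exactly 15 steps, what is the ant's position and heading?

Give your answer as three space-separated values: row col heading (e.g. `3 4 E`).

Step 1: on WHITE (4,7): turn R to S, flip to black, move to (5,7). |black|=5
Step 2: on WHITE (5,7): turn R to W, flip to black, move to (5,6). |black|=6
Step 3: on WHITE (5,6): turn R to N, flip to black, move to (4,6). |black|=7
Step 4: on WHITE (4,6): turn R to E, flip to black, move to (4,7). |black|=8
Step 5: on BLACK (4,7): turn L to N, flip to white, move to (3,7). |black|=7
Step 6: on WHITE (3,7): turn R to E, flip to black, move to (3,8). |black|=8
Step 7: on WHITE (3,8): turn R to S, flip to black, move to (4,8). |black|=9
Step 8: on BLACK (4,8): turn L to E, flip to white, move to (4,9). |black|=8
Step 9: on WHITE (4,9): turn R to S, flip to black, move to (5,9). |black|=9
Step 10: on BLACK (5,9): turn L to E, flip to white, move to (5,10). |black|=8
Step 11: on WHITE (5,10): turn R to S, flip to black, move to (6,10). |black|=9
Step 12: on WHITE (6,10): turn R to W, flip to black, move to (6,9). |black|=10
Step 13: on WHITE (6,9): turn R to N, flip to black, move to (5,9). |black|=11
Step 14: on WHITE (5,9): turn R to E, flip to black, move to (5,10). |black|=12
Step 15: on BLACK (5,10): turn L to N, flip to white, move to (4,10). |black|=11

Answer: 4 10 N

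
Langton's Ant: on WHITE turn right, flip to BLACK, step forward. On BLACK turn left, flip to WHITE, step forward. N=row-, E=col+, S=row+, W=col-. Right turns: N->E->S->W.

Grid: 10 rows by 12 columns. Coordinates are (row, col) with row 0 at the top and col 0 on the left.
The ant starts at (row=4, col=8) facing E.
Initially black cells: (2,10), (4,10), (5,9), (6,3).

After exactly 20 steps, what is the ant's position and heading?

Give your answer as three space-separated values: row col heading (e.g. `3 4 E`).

Answer: 2 6 W

Derivation:
Step 1: on WHITE (4,8): turn R to S, flip to black, move to (5,8). |black|=5
Step 2: on WHITE (5,8): turn R to W, flip to black, move to (5,7). |black|=6
Step 3: on WHITE (5,7): turn R to N, flip to black, move to (4,7). |black|=7
Step 4: on WHITE (4,7): turn R to E, flip to black, move to (4,8). |black|=8
Step 5: on BLACK (4,8): turn L to N, flip to white, move to (3,8). |black|=7
Step 6: on WHITE (3,8): turn R to E, flip to black, move to (3,9). |black|=8
Step 7: on WHITE (3,9): turn R to S, flip to black, move to (4,9). |black|=9
Step 8: on WHITE (4,9): turn R to W, flip to black, move to (4,8). |black|=10
Step 9: on WHITE (4,8): turn R to N, flip to black, move to (3,8). |black|=11
Step 10: on BLACK (3,8): turn L to W, flip to white, move to (3,7). |black|=10
Step 11: on WHITE (3,7): turn R to N, flip to black, move to (2,7). |black|=11
Step 12: on WHITE (2,7): turn R to E, flip to black, move to (2,8). |black|=12
Step 13: on WHITE (2,8): turn R to S, flip to black, move to (3,8). |black|=13
Step 14: on WHITE (3,8): turn R to W, flip to black, move to (3,7). |black|=14
Step 15: on BLACK (3,7): turn L to S, flip to white, move to (4,7). |black|=13
Step 16: on BLACK (4,7): turn L to E, flip to white, move to (4,8). |black|=12
Step 17: on BLACK (4,8): turn L to N, flip to white, move to (3,8). |black|=11
Step 18: on BLACK (3,8): turn L to W, flip to white, move to (3,7). |black|=10
Step 19: on WHITE (3,7): turn R to N, flip to black, move to (2,7). |black|=11
Step 20: on BLACK (2,7): turn L to W, flip to white, move to (2,6). |black|=10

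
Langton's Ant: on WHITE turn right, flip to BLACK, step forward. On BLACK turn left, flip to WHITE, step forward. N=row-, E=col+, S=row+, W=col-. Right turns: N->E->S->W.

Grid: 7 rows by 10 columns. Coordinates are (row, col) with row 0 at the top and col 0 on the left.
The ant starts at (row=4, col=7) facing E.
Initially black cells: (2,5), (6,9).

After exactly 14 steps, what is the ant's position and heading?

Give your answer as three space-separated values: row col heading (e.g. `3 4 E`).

Answer: 3 6 W

Derivation:
Step 1: on WHITE (4,7): turn R to S, flip to black, move to (5,7). |black|=3
Step 2: on WHITE (5,7): turn R to W, flip to black, move to (5,6). |black|=4
Step 3: on WHITE (5,6): turn R to N, flip to black, move to (4,6). |black|=5
Step 4: on WHITE (4,6): turn R to E, flip to black, move to (4,7). |black|=6
Step 5: on BLACK (4,7): turn L to N, flip to white, move to (3,7). |black|=5
Step 6: on WHITE (3,7): turn R to E, flip to black, move to (3,8). |black|=6
Step 7: on WHITE (3,8): turn R to S, flip to black, move to (4,8). |black|=7
Step 8: on WHITE (4,8): turn R to W, flip to black, move to (4,7). |black|=8
Step 9: on WHITE (4,7): turn R to N, flip to black, move to (3,7). |black|=9
Step 10: on BLACK (3,7): turn L to W, flip to white, move to (3,6). |black|=8
Step 11: on WHITE (3,6): turn R to N, flip to black, move to (2,6). |black|=9
Step 12: on WHITE (2,6): turn R to E, flip to black, move to (2,7). |black|=10
Step 13: on WHITE (2,7): turn R to S, flip to black, move to (3,7). |black|=11
Step 14: on WHITE (3,7): turn R to W, flip to black, move to (3,6). |black|=12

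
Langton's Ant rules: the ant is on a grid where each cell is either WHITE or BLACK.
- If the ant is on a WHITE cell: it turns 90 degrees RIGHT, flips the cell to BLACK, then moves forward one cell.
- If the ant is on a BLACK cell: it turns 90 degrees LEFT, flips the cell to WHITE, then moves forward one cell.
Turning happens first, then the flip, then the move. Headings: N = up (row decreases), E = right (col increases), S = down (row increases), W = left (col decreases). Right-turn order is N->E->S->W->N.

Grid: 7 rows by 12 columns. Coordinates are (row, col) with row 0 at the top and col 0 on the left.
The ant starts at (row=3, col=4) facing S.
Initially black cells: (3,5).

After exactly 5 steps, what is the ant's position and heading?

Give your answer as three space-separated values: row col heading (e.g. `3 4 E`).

Answer: 3 5 E

Derivation:
Step 1: on WHITE (3,4): turn R to W, flip to black, move to (3,3). |black|=2
Step 2: on WHITE (3,3): turn R to N, flip to black, move to (2,3). |black|=3
Step 3: on WHITE (2,3): turn R to E, flip to black, move to (2,4). |black|=4
Step 4: on WHITE (2,4): turn R to S, flip to black, move to (3,4). |black|=5
Step 5: on BLACK (3,4): turn L to E, flip to white, move to (3,5). |black|=4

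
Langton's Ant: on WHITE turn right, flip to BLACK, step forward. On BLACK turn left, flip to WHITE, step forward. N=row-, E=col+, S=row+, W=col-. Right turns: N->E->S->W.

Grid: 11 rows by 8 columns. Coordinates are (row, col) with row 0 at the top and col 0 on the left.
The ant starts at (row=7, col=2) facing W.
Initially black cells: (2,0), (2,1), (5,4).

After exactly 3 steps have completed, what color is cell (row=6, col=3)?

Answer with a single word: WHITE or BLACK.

Answer: BLACK

Derivation:
Step 1: on WHITE (7,2): turn R to N, flip to black, move to (6,2). |black|=4
Step 2: on WHITE (6,2): turn R to E, flip to black, move to (6,3). |black|=5
Step 3: on WHITE (6,3): turn R to S, flip to black, move to (7,3). |black|=6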